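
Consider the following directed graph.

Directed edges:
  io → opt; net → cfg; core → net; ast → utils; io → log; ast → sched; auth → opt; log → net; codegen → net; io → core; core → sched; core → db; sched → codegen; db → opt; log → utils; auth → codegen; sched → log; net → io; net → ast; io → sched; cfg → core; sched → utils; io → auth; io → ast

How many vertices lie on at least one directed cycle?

9

A vertex is on a directed cycle iff it belongs to a strongly connected component of size ≥ 2 (or has a self-loop).
The vertices on cycles are {io, ast, cfg, log, net, auth, core, sched, codegen} — 9 in total.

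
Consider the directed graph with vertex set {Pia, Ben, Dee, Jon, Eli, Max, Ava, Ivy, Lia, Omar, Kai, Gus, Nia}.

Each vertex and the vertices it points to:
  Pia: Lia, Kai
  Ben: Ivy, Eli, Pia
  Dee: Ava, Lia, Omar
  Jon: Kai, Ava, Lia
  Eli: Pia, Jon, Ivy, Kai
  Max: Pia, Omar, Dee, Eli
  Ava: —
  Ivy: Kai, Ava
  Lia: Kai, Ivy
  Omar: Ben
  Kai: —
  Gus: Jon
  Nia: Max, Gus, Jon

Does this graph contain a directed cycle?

DFS with white/gray/black marking, starting from Ava:
Ava gray
Ava black
Pia gray
  Lia gray
    Kai gray
    Kai black
    Ivy gray
      Ivy→Kai: Kai black — skip
      Ivy→Ava: Ava black — skip
    Ivy black
  Lia black
  Pia→Kai: Kai black — skip
Pia black
Ben gray
  Ben→Ivy: Ivy black — skip
  Eli gray
    Eli→Pia: Pia black — skip
    Jon gray
      Jon→Kai: Kai black — skip
      Jon→Ava: Ava black — skip
      Jon→Lia: Lia black — skip
    Jon black
    Eli→Ivy: Ivy black — skip
    Eli→Kai: Kai black — skip
  Eli black
  Ben→Pia: Pia black — skip
Ben black
Dee gray
  Dee→Ava: Ava black — skip
  Dee→Lia: Lia black — skip
  Omar gray
    Omar→Ben: Ben black — skip
  Omar black
Dee black
Max gray
  Max→Pia: Pia black — skip
  Max→Omar: Omar black — skip
  Max→Dee: Dee black — skip
  Max→Eli: Eli black — skip
Max black
Gus gray
  Gus→Jon: Jon black — skip
Gus black
Nia gray
  Nia→Max: Max black — skip
  Nia→Gus: Gus black — skip
  Nia→Jon: Jon black — skip
Nia black
Every edge goes to a white or black vertex — no back edge, so the graph is acyclic.

No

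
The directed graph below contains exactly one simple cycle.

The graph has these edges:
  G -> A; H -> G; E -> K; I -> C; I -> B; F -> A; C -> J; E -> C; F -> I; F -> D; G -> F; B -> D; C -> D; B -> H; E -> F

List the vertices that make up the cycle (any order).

B, F, G, H, I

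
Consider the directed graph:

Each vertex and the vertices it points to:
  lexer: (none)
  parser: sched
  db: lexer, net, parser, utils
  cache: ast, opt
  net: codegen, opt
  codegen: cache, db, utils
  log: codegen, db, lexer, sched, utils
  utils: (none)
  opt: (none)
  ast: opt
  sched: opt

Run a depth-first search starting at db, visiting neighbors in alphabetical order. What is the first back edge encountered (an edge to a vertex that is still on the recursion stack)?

codegen->db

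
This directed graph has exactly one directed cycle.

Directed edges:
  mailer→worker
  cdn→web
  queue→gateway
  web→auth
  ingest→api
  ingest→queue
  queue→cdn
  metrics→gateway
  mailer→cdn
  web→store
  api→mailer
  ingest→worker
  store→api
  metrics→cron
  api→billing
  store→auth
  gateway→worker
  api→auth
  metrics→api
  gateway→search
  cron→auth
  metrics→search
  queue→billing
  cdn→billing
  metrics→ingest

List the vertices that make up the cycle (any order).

DFS with gray/black marking from api:
api gray
  billing gray
  billing black
  auth gray
  auth black
  mailer gray
    cdn gray
      web gray
        web→auth: auth black — skip
        store gray
          store→api: api is gray → back edge
Back edge closes the cycle api → mailer → cdn → web → store → api; its vertices are {api, cdn, web, store, mailer}.

api, cdn, web, store, mailer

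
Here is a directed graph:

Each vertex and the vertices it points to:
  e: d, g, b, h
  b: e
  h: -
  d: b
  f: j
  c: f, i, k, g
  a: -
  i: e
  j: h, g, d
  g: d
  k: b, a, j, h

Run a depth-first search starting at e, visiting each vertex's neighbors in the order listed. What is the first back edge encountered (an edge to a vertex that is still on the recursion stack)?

DFS from e (visiting each vertex's neighbors in the order listed); mark gray on enter, black on exit:
e gray
  d gray
    b gray
      b→e: e is gray → back edge
First back edge: b → e.

b->e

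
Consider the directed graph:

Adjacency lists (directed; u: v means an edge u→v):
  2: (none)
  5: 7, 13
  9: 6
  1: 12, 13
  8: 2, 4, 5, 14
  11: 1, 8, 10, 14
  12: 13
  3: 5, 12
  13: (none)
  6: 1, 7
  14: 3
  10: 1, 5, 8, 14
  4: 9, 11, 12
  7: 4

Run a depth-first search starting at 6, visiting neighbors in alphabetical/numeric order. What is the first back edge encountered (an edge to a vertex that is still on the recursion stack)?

9->6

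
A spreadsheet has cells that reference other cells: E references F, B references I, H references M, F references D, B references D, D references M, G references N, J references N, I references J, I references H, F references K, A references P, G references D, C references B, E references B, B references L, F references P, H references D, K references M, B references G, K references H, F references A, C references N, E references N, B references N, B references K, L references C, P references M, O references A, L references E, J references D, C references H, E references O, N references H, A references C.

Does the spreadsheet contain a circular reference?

Yes

DFS with white/gray/black marking, starting from N:
N gray
  H gray
    M gray
    M black
    D gray
      D→M: M black — skip
    D black
  H black
N black
A gray
  C gray
    C→N: N black — skip
    C→H: H black — skip
    B gray
      G gray
        G→D: D black — skip
        G→N: N black — skip
      G black
      I gray
        J gray
          J→N: N black — skip
          J→D: D black — skip
        J black
        I→H: H black — skip
      I black
      B→D: D black — skip
      K gray
        K→H: H black — skip
        K→M: M black — skip
      K black
      B→N: N black — skip
      L gray
        L→C: C is gray → back edge
Back edge found, so a cycle exists: C → B → L → C.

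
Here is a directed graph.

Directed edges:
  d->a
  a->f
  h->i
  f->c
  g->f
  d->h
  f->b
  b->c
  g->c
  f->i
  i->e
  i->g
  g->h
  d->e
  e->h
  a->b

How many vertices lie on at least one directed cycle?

A vertex is on a directed cycle iff it belongs to a strongly connected component of size ≥ 2 (or has a self-loop).
The vertices on cycles are {e, f, g, h, i} — 5 in total.

5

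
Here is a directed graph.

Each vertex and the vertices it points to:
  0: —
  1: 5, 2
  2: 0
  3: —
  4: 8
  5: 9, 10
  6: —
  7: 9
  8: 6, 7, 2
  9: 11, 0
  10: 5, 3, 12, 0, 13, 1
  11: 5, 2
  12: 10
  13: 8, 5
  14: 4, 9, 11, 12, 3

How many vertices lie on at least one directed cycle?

9

A vertex is on a directed cycle iff it belongs to a strongly connected component of size ≥ 2 (or has a self-loop).
The vertices on cycles are {1, 5, 7, 8, 9, 10, 11, 12, 13} — 9 in total.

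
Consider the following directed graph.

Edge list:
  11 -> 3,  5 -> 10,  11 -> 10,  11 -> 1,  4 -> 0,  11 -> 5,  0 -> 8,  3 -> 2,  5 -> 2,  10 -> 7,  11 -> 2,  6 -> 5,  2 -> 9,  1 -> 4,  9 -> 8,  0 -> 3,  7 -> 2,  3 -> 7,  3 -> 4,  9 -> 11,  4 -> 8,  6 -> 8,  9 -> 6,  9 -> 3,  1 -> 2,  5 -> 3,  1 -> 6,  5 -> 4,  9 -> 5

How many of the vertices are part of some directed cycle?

11

A vertex is on a directed cycle iff it belongs to a strongly connected component of size ≥ 2 (or has a self-loop).
The vertices on cycles are {0, 1, 2, 3, 4, 5, 6, 7, 9, 10, 11} — 11 in total.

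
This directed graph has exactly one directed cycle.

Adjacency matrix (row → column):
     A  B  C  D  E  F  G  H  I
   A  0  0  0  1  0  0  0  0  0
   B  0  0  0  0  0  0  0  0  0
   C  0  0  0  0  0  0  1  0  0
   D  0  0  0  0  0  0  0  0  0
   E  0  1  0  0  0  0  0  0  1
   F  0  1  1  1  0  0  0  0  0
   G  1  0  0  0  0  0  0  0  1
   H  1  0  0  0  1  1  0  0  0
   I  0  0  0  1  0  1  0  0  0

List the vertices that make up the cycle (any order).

C, F, G, I

DFS with gray/black marking from F:
F gray
  B gray
  B black
  C gray
    G gray
      I gray
        I→F: F is gray → back edge
Back edge closes the cycle F → C → G → I → F; its vertices are {C, F, G, I}.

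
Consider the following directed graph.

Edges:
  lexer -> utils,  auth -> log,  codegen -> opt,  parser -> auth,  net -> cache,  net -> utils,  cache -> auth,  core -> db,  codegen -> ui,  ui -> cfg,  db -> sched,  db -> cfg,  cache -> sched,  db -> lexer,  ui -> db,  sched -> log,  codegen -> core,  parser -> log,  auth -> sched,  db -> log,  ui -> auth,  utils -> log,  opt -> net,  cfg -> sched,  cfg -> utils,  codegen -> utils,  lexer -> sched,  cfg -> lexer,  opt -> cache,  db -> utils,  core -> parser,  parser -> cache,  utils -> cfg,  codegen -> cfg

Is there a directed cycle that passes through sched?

No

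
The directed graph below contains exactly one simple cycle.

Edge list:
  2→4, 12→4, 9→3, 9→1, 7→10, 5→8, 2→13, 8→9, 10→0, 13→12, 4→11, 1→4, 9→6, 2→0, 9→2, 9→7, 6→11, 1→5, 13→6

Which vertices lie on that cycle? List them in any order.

1, 5, 8, 9

DFS with gray/black marking from 9:
9 gray
  6 gray
    11 gray
    11 black
  6 black
  3 gray
  3 black
  2 gray
    0 gray
    0 black
    4 gray
      4→11: 11 black — skip
    4 black
    13 gray
      13→6: 6 black — skip
      12 gray
        12→4: 4 black — skip
      12 black
    13 black
  2 black
  1 gray
    5 gray
      8 gray
        8→9: 9 is gray → back edge
Back edge closes the cycle 9 → 1 → 5 → 8 → 9; its vertices are {1, 5, 8, 9}.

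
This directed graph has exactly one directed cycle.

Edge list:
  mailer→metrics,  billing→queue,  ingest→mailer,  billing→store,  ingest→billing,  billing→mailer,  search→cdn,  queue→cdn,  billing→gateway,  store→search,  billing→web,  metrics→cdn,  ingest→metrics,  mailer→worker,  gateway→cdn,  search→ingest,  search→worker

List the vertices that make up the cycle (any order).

store, ingest, search, billing

DFS with gray/black marking from ingest:
ingest gray
  mailer gray
    metrics gray
      cdn gray
      cdn black
    metrics black
    worker gray
    worker black
  mailer black
  ingest→metrics: metrics black — skip
  billing gray
    gateway gray
      gateway→cdn: cdn black — skip
    gateway black
    store gray
      search gray
        search→worker: worker black — skip
        search→ingest: ingest is gray → back edge
Back edge closes the cycle ingest → billing → store → search → ingest; its vertices are {store, ingest, search, billing}.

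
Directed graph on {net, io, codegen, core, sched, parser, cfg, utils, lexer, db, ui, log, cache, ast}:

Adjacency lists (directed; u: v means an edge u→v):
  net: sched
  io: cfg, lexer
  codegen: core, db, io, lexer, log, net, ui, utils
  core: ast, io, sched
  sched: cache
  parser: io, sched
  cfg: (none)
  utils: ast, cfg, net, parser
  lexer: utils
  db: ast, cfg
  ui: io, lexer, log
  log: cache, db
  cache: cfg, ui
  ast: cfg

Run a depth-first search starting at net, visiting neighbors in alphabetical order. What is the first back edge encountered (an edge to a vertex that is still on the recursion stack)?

utils->net

DFS from net (visiting neighbors in alphabetical order); mark gray on enter, black on exit:
net gray
  sched gray
    cache gray
      cfg gray
      cfg black
      ui gray
        io gray
          io→cfg: cfg black — skip
          lexer gray
            utils gray
              ast gray
                ast→cfg: cfg black — skip
              ast black
              utils→cfg: cfg black — skip
              utils→net: net is gray → back edge
First back edge: utils → net.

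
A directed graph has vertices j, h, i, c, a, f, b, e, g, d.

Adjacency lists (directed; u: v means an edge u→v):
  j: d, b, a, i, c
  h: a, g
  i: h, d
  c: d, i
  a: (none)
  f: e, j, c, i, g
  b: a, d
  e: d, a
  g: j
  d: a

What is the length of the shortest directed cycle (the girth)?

4

For each vertex v, BFS finds the shortest path from v back to v.
The shortest such closed walk is j → i → h → g → j, length 4.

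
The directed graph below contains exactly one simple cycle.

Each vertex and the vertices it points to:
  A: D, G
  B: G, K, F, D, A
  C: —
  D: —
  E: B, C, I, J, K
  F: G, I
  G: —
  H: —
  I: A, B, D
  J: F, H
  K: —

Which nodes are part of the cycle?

B, F, I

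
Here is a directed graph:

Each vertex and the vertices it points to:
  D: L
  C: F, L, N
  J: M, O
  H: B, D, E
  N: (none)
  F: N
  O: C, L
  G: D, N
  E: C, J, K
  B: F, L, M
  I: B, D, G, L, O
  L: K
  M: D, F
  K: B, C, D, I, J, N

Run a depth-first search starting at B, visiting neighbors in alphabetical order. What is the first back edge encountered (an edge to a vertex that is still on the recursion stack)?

K→B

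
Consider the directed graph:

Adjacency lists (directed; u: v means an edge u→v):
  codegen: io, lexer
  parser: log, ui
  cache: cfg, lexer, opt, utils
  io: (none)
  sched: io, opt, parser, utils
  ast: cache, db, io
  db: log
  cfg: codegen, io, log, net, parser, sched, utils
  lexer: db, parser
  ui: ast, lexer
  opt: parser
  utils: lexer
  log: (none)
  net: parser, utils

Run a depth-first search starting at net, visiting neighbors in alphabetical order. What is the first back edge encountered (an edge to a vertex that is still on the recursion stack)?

DFS from net (visiting neighbors in alphabetical order); mark gray on enter, black on exit:
net gray
  parser gray
    log gray
    log black
    ui gray
      ast gray
        cache gray
          cfg gray
            codegen gray
              io gray
              io black
              lexer gray
                db gray
                  db→log: log black — skip
                db black
                lexer→parser: parser is gray → back edge
First back edge: lexer → parser.

lexer->parser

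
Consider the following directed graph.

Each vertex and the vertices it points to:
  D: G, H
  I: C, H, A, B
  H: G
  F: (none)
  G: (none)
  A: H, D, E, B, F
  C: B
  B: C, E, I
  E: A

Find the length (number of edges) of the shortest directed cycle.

2

For each vertex v, BFS finds the shortest path from v back to v.
The shortest such closed walk is I → B → I, length 2.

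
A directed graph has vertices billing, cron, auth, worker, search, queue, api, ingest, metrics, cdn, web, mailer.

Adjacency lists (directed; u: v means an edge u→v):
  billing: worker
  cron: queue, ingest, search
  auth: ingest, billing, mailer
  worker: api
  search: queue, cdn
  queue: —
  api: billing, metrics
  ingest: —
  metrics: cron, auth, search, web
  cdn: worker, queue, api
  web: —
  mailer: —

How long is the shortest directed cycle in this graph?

3

For each vertex v, BFS finds the shortest path from v back to v.
The shortest such closed walk is billing → worker → api → billing, length 3.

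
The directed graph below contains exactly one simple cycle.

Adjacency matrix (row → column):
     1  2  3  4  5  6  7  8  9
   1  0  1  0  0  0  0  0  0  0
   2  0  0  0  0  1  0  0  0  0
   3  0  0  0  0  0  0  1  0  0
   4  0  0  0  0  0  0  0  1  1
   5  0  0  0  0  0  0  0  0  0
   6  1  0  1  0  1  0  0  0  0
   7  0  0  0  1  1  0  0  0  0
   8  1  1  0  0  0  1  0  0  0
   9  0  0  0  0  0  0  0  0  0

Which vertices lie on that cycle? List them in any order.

3, 4, 6, 7, 8

DFS with gray/black marking from 4:
4 gray
  8 gray
    1 gray
      2 gray
        5 gray
        5 black
      2 black
    1 black
    6 gray
      3 gray
        7 gray
          7→4: 4 is gray → back edge
Back edge closes the cycle 4 → 8 → 6 → 3 → 7 → 4; its vertices are {3, 4, 6, 7, 8}.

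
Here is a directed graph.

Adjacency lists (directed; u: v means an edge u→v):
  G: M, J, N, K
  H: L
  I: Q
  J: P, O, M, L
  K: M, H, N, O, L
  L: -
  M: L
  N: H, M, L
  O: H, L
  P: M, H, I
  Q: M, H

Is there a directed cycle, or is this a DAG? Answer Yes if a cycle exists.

No

DFS with white/gray/black marking, starting from N:
N gray
  H gray
    L gray
    L black
  H black
  M gray
    M→L: L black — skip
  M black
  N→L: L black — skip
N black
G gray
  G→M: M black — skip
  J gray
    P gray
      P→M: M black — skip
      P→H: H black — skip
      I gray
        Q gray
          Q→M: M black — skip
          Q→H: H black — skip
        Q black
      I black
    P black
    O gray
      O→H: H black — skip
      O→L: L black — skip
    O black
    J→M: M black — skip
    J→L: L black — skip
  J black
  G→N: N black — skip
  K gray
    K→M: M black — skip
    K→H: H black — skip
    K→N: N black — skip
    K→O: O black — skip
    K→L: L black — skip
  K black
G black
Every edge goes to a white or black vertex — no back edge, so the graph is acyclic.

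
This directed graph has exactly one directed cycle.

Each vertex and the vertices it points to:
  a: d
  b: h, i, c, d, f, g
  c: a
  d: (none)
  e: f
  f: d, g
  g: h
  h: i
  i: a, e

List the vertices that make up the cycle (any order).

e, f, g, h, i

DFS with gray/black marking from g:
g gray
  h gray
    i gray
      a gray
        d gray
        d black
      a black
      e gray
        f gray
          f→d: d black — skip
          f→g: g is gray → back edge
Back edge closes the cycle g → h → i → e → f → g; its vertices are {e, f, g, h, i}.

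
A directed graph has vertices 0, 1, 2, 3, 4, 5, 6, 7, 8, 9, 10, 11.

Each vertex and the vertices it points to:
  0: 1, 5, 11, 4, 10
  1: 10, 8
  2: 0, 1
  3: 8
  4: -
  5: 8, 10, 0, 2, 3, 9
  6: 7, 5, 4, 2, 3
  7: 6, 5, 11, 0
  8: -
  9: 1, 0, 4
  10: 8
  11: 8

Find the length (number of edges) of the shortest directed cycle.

2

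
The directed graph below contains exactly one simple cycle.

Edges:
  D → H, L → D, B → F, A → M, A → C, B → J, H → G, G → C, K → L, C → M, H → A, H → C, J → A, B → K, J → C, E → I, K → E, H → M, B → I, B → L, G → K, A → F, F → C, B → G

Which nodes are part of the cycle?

D, G, H, K, L

DFS with gray/black marking from K:
K gray
  L gray
    D gray
      H gray
        A gray
          F gray
            C gray
              M gray
              M black
            C black
          F black
          A→M: M black — skip
          A→C: C black — skip
        A black
        G gray
          G→K: K is gray → back edge
Back edge closes the cycle K → L → D → H → G → K; its vertices are {D, G, H, K, L}.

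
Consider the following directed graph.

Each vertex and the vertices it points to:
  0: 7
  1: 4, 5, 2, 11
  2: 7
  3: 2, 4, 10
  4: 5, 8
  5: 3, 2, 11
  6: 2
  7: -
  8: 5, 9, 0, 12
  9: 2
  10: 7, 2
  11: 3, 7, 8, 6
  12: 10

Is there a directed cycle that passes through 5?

5 is on a cycle iff 5 can reach itself via ≥1 edge.
5 → 3 → 4 → 5 — yes.

Yes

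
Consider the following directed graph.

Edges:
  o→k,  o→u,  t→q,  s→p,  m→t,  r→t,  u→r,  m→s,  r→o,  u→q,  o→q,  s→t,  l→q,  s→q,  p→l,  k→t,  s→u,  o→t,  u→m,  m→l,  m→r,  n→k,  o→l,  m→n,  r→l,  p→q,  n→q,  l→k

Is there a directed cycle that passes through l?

No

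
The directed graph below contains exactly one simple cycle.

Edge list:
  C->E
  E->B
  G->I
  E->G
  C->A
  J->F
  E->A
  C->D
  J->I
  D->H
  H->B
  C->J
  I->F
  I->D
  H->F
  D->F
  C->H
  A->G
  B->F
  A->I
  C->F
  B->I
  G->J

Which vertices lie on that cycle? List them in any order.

B, D, H, I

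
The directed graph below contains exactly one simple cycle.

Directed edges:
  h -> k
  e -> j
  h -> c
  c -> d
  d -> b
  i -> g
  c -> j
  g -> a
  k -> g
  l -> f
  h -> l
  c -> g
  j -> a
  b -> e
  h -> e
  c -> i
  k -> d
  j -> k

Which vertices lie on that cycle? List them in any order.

DFS with gray/black marking from d:
d gray
  b gray
    e gray
      j gray
        k gray
          k→d: d is gray → back edge
Back edge closes the cycle d → b → e → j → k → d; its vertices are {b, d, e, j, k}.

b, d, e, j, k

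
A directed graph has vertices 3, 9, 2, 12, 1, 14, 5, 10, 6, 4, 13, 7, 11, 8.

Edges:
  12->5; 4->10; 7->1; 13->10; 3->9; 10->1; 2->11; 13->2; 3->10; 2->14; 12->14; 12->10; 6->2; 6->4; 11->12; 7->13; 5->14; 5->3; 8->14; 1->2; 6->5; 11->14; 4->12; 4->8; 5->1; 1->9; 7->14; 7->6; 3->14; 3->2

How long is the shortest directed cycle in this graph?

5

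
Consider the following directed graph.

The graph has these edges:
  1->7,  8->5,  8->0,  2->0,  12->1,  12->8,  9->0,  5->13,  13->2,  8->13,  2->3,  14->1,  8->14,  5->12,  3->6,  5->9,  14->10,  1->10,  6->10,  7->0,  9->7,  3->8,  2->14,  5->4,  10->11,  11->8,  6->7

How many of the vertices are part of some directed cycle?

11

A vertex is on a directed cycle iff it belongs to a strongly connected component of size ≥ 2 (or has a self-loop).
The vertices on cycles are {1, 2, 3, 5, 6, 8, 10, 11, 12, 13, 14} — 11 in total.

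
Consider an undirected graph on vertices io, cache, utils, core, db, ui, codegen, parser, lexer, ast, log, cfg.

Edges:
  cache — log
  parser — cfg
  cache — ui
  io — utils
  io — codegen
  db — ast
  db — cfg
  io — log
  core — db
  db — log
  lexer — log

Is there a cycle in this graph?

No

DFS, tracking each vertex's parent; an edge to a visited non-parent vertex closes a cycle.
Start from lexer:
visit lexer (parent –)
  visit log (parent lexer)
    visit db (parent log)
      db–log: parent, skip
      visit cfg (parent db)
        visit parser (parent cfg)
          parser–cfg: parent, skip
        cfg–db: parent, skip
      visit ast (parent db)
        ast–db: parent, skip
      visit core (parent db)
        core–db: parent, skip
    log–lexer: parent, skip
    visit cache (parent log)
      visit ui (parent cache)
        ui–cache: parent, skip
      cache–log: parent, skip
    visit io (parent log)
      visit codegen (parent io)
        codegen–io: parent, skip
      io–log: parent, skip
      visit utils (parent io)
        utils–io: parent, skip
No non-parent visited neighbor found — the graph is a forest.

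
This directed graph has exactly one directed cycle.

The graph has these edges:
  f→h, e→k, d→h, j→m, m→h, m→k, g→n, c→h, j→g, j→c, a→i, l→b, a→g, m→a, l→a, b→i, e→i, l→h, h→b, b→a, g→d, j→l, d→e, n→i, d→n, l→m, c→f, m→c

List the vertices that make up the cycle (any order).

a, b, d, g, h

DFS with gray/black marking from g:
g gray
  n gray
    i gray
    i black
  n black
  d gray
    e gray
      e→i: i black — skip
      k gray
      k black
    e black
    d→n: n black — skip
    h gray
      b gray
        a gray
          a→i: i black — skip
          a→g: g is gray → back edge
Back edge closes the cycle g → d → h → b → a → g; its vertices are {a, b, d, g, h}.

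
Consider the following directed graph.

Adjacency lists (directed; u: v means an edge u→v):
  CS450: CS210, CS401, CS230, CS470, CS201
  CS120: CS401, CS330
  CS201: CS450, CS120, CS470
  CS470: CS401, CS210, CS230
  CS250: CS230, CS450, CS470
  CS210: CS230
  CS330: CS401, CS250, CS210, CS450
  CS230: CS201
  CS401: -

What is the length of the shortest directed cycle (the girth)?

2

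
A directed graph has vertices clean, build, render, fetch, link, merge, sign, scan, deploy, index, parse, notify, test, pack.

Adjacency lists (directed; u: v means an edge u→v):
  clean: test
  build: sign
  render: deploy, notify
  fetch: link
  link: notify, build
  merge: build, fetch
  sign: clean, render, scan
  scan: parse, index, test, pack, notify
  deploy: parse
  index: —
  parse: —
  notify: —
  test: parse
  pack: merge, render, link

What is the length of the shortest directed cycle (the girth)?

5

For each vertex v, BFS finds the shortest path from v back to v.
The shortest such closed walk is merge → build → sign → scan → pack → merge, length 5.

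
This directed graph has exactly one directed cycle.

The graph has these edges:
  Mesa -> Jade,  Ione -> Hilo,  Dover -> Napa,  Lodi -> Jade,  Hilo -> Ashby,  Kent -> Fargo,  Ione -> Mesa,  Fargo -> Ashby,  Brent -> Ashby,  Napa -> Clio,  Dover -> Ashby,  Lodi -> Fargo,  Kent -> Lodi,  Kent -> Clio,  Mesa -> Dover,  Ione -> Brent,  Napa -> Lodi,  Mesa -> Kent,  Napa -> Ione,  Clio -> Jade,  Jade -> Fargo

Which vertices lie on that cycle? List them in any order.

Ione, Mesa, Napa, Dover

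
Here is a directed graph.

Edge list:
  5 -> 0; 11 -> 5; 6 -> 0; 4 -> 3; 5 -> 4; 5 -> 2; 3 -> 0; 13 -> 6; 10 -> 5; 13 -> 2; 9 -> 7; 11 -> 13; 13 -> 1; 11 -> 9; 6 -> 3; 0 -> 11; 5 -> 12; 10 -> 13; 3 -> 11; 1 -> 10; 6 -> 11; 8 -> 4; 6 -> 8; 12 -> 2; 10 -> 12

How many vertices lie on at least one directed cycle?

10

A vertex is on a directed cycle iff it belongs to a strongly connected component of size ≥ 2 (or has a self-loop).
The vertices on cycles are {0, 1, 3, 4, 5, 6, 8, 10, 11, 13} — 10 in total.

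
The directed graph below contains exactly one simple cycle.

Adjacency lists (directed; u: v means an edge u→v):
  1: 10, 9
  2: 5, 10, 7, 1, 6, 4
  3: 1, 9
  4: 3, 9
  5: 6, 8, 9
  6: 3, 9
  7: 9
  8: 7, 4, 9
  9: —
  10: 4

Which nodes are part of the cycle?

1, 3, 4, 10

DFS with gray/black marking from 10:
10 gray
  4 gray
    3 gray
      1 gray
        1→10: 10 is gray → back edge
Back edge closes the cycle 10 → 4 → 3 → 1 → 10; its vertices are {1, 3, 4, 10}.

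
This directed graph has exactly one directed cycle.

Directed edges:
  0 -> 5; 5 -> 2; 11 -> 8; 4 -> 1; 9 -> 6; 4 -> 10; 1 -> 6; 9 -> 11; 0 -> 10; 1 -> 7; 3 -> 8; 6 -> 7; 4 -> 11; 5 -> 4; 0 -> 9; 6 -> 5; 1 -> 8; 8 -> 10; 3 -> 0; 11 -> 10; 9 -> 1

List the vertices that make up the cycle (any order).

1, 4, 5, 6

DFS with gray/black marking from 6:
6 gray
  5 gray
    2 gray
    2 black
    4 gray
      1 gray
        8 gray
          10 gray
          10 black
        8 black
        7 gray
        7 black
        1→6: 6 is gray → back edge
Back edge closes the cycle 6 → 5 → 4 → 1 → 6; its vertices are {1, 4, 5, 6}.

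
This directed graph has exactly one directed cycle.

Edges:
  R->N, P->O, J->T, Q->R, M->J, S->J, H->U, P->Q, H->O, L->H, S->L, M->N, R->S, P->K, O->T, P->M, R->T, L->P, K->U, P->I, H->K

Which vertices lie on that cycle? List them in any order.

DFS with gray/black marking from S:
S gray
  J gray
    T gray
    T black
  J black
  L gray
    P gray
      K gray
        U gray
        U black
      K black
      O gray
        O→T: T black — skip
      O black
      I gray
      I black
      Q gray
        R gray
          N gray
          N black
          R→T: T black — skip
          R→S: S is gray → back edge
Back edge closes the cycle S → L → P → Q → R → S; its vertices are {L, P, Q, R, S}.

L, P, Q, R, S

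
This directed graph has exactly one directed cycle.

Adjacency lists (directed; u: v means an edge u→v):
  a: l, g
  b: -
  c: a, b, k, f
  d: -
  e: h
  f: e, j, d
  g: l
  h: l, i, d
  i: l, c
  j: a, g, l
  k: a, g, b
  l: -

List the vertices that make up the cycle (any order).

DFS with gray/black marking from i:
i gray
  l gray
  l black
  c gray
    a gray
      a→l: l black — skip
      g gray
        g→l: l black — skip
      g black
    a black
    b gray
    b black
    k gray
      k→a: a black — skip
      k→g: g black — skip
      k→b: b black — skip
    k black
    f gray
      e gray
        h gray
          h→l: l black — skip
          h→i: i is gray → back edge
Back edge closes the cycle i → c → f → e → h → i; its vertices are {c, e, f, h, i}.

c, e, f, h, i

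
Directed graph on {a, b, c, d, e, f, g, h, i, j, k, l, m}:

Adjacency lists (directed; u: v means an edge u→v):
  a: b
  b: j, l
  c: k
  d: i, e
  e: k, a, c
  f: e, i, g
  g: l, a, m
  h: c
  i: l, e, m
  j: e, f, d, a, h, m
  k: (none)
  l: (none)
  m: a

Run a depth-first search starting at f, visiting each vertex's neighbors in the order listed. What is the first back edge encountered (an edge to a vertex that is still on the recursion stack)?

j→e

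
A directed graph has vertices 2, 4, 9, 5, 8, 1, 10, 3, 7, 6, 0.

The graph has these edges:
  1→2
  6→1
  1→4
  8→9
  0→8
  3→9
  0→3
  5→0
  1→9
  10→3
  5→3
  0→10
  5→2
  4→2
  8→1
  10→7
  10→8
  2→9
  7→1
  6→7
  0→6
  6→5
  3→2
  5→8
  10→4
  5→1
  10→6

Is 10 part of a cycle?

10 is on a cycle iff 10 can reach itself via ≥1 edge.
10 → 6 → 5 → 0 → 10 — yes.

Yes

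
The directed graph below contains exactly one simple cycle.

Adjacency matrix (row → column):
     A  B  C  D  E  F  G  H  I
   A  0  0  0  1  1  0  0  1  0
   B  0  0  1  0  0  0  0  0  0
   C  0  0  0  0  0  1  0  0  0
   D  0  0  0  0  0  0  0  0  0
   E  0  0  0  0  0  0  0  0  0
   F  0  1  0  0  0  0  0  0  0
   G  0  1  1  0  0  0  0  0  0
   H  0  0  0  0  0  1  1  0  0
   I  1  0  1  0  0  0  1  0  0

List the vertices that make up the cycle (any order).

B, C, F

DFS with gray/black marking from B:
B gray
  C gray
    F gray
      F→B: B is gray → back edge
Back edge closes the cycle B → C → F → B; its vertices are {B, C, F}.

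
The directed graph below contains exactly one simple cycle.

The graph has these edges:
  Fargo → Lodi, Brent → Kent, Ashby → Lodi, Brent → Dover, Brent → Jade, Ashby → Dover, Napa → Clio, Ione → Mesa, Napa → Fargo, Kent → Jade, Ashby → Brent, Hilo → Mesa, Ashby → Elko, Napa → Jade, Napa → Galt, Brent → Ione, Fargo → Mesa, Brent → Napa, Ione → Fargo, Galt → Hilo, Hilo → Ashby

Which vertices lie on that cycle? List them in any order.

Galt, Hilo, Napa, Ashby, Brent

DFS with gray/black marking from Ashby:
Ashby gray
  Lodi gray
  Lodi black
  Dover gray
  Dover black
  Elko gray
  Elko black
  Brent gray
    Kent gray
      Jade gray
      Jade black
    Kent black
    Brent→Jade: Jade black — skip
    Ione gray
      Mesa gray
      Mesa black
      Fargo gray
        Fargo→Mesa: Mesa black — skip
        Fargo→Lodi: Lodi black — skip
      Fargo black
    Ione black
    Napa gray
      Clio gray
      Clio black
      Napa→Jade: Jade black — skip
      Napa→Fargo: Fargo black — skip
      Galt gray
        Hilo gray
          Hilo→Ashby: Ashby is gray → back edge
Back edge closes the cycle Ashby → Brent → Napa → Galt → Hilo → Ashby; its vertices are {Galt, Hilo, Napa, Ashby, Brent}.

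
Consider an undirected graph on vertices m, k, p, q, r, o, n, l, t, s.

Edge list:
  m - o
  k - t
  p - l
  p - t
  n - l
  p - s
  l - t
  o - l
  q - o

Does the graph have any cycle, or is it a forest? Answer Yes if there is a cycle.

Yes

DFS, tracking each vertex's parent; an edge to a visited non-parent vertex closes a cycle.
Start from t:
visit t (parent –)
  visit p (parent t)
    visit l (parent p)
      visit n (parent l)
        n–l: parent, skip
      l–p: parent, skip
      l–t: t visited and ≠ parent → cycle
Cycle: t – p – l – t.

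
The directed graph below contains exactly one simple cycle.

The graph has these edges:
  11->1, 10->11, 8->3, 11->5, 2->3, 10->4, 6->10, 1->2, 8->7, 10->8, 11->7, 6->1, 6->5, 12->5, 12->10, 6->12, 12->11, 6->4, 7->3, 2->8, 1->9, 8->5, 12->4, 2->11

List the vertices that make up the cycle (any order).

DFS with gray/black marking from 1:
1 gray
  2 gray
    8 gray
      3 gray
      3 black
      7 gray
        7→3: 3 black — skip
      7 black
      5 gray
      5 black
    8 black
    11 gray
      11→7: 7 black — skip
      11→5: 5 black — skip
      11→1: 1 is gray → back edge
Back edge closes the cycle 1 → 2 → 11 → 1; its vertices are {1, 2, 11}.

1, 2, 11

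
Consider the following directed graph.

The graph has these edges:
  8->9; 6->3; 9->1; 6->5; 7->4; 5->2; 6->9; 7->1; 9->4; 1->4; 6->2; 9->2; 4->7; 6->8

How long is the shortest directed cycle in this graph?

For each vertex v, BFS finds the shortest path from v back to v.
The shortest such closed walk is 4 → 7 → 4, length 2.

2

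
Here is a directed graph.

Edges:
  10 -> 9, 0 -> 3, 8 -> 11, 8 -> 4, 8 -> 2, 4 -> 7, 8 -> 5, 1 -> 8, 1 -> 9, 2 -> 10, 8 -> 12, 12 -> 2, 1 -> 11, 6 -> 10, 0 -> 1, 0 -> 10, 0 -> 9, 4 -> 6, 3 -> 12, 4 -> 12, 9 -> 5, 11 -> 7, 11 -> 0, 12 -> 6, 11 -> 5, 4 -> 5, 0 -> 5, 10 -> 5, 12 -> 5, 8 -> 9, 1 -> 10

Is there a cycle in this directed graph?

DFS with white/gray/black marking, starting from 4:
4 gray
  5 gray
  5 black
  7 gray
  7 black
  12 gray
    12→5: 5 black — skip
    6 gray
      10 gray
        9 gray
          9→5: 5 black — skip
        9 black
        10→5: 5 black — skip
      10 black
    6 black
    2 gray
      2→10: 10 black — skip
    2 black
  12 black
  4→6: 6 black — skip
4 black
0 gray
  0→5: 5 black — skip
  3 gray
    3→12: 12 black — skip
  3 black
  1 gray
    1→10: 10 black — skip
    8 gray
      8→5: 5 black — skip
      11 gray
        11→7: 7 black — skip
        11→0: 0 is gray → back edge
Back edge found, so a cycle exists: 0 → 1 → 8 → 11 → 0.

Yes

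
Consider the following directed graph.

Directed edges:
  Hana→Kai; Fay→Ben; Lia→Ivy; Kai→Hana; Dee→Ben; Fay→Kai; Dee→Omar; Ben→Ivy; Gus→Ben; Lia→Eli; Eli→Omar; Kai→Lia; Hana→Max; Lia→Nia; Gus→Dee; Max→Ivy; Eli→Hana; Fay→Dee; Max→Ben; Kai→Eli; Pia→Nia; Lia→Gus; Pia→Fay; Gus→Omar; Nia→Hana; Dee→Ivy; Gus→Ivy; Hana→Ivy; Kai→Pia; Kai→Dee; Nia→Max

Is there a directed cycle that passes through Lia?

Lia is on a cycle iff Lia can reach itself via ≥1 edge.
Lia → Eli → Hana → Kai → Lia — yes.

Yes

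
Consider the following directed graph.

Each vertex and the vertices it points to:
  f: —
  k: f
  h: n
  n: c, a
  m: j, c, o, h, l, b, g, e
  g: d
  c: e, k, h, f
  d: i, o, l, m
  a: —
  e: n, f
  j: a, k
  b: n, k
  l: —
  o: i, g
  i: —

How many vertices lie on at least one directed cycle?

8

A vertex is on a directed cycle iff it belongs to a strongly connected component of size ≥ 2 (or has a self-loop).
The vertices on cycles are {c, d, e, g, h, m, n, o} — 8 in total.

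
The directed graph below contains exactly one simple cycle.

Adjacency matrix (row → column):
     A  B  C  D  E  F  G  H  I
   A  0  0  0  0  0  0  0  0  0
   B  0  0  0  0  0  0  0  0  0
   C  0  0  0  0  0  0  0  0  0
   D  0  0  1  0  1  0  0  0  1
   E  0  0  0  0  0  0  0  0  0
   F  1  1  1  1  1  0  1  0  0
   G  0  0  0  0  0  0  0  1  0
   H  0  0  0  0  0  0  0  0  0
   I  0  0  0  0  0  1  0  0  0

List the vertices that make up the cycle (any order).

D, F, I

DFS with gray/black marking from D:
D gray
  I gray
    F gray
      C gray
      C black
      G gray
        H gray
        H black
      G black
      A gray
      A black
      B gray
      B black
      F→D: D is gray → back edge
Back edge closes the cycle D → I → F → D; its vertices are {D, F, I}.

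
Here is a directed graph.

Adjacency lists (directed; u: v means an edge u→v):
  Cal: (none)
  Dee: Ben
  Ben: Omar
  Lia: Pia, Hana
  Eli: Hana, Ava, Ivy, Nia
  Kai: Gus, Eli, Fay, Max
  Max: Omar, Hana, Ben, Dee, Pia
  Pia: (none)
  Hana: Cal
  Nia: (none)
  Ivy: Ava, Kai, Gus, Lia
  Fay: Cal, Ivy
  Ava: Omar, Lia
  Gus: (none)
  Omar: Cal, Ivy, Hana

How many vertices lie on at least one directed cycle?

A vertex is on a directed cycle iff it belongs to a strongly connected component of size ≥ 2 (or has a self-loop).
The vertices on cycles are {Ava, Ben, Dee, Eli, Fay, Ivy, Kai, Max, Omar} — 9 in total.

9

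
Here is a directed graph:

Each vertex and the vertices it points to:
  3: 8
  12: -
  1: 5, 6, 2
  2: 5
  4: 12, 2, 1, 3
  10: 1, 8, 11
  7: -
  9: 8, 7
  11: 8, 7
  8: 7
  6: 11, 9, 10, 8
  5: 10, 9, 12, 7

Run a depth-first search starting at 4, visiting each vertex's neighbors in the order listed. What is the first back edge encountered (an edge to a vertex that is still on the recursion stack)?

1->5

DFS from 4 (visiting each vertex's neighbors in the order listed); mark gray on enter, black on exit:
4 gray
  12 gray
  12 black
  2 gray
    5 gray
      10 gray
        1 gray
          1→5: 5 is gray → back edge
First back edge: 1 → 5.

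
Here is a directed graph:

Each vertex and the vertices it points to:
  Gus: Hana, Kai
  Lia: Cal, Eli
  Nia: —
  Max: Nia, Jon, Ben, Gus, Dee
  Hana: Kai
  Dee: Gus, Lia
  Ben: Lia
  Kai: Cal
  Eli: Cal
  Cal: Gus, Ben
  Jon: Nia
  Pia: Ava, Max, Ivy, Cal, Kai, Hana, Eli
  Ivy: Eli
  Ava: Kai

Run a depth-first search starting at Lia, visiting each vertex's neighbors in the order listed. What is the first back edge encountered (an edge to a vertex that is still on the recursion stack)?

Kai->Cal

DFS from Lia (visiting each vertex's neighbors in the order listed); mark gray on enter, black on exit:
Lia gray
  Cal gray
    Gus gray
      Hana gray
        Kai gray
          Kai→Cal: Cal is gray → back edge
First back edge: Kai → Cal.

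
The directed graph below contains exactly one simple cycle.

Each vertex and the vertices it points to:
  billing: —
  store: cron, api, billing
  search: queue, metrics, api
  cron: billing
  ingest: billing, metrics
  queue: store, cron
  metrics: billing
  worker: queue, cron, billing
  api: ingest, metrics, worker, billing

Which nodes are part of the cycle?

api, queue, store, worker

DFS with gray/black marking from api:
api gray
  ingest gray
    billing gray
    billing black
    metrics gray
      metrics→billing: billing black — skip
    metrics black
  ingest black
  api→metrics: metrics black — skip
  worker gray
    queue gray
      store gray
        cron gray
          cron→billing: billing black — skip
        cron black
        store→api: api is gray → back edge
Back edge closes the cycle api → worker → queue → store → api; its vertices are {api, queue, store, worker}.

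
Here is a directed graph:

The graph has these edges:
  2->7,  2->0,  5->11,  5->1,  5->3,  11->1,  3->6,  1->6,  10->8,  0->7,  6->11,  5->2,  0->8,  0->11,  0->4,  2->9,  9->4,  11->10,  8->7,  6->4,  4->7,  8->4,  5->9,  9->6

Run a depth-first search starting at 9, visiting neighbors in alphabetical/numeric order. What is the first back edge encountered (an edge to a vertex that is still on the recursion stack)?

DFS from 9 (visiting neighbors in alphabetical/numeric order); mark gray on enter, black on exit:
9 gray
  4 gray
    7 gray
    7 black
  4 black
  6 gray
    6→4: 4 black — skip
    11 gray
      1 gray
        1→6: 6 is gray → back edge
First back edge: 1 → 6.

1→6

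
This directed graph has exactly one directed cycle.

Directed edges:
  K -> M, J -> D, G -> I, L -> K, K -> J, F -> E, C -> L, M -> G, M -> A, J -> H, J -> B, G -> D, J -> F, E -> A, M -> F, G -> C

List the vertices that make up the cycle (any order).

C, G, K, L, M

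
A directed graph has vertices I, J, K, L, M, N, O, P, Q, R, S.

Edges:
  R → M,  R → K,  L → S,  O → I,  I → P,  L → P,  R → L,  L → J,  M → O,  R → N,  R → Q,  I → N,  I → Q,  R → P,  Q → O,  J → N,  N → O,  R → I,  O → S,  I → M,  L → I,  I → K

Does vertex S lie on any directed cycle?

No

S lies on a cycle iff there is a path from S back to itself.
Exploring from S, it never reaches itself; equivalently, its strongly connected component is a singleton.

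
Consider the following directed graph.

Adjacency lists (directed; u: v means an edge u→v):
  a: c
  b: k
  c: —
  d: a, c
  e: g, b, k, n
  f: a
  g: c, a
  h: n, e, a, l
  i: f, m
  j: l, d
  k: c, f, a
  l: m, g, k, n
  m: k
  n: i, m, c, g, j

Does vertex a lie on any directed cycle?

a lies on a cycle iff there is a path from a back to itself.
Exploring from a, it never reaches itself; equivalently, its strongly connected component is a singleton.

No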